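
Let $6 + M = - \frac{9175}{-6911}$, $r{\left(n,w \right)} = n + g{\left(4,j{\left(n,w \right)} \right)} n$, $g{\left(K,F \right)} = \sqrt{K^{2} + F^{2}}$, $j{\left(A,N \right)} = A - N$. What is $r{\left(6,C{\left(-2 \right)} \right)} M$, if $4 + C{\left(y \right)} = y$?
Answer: $- \frac{193746}{6911} - \frac{774984 \sqrt{10}}{6911} \approx -382.65$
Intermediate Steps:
$C{\left(y \right)} = -4 + y$
$g{\left(K,F \right)} = \sqrt{F^{2} + K^{2}}$
$r{\left(n,w \right)} = n + n \sqrt{16 + \left(n - w\right)^{2}}$ ($r{\left(n,w \right)} = n + \sqrt{\left(n - w\right)^{2} + 4^{2}} n = n + \sqrt{\left(n - w\right)^{2} + 16} n = n + \sqrt{16 + \left(n - w\right)^{2}} n = n + n \sqrt{16 + \left(n - w\right)^{2}}$)
$M = - \frac{32291}{6911}$ ($M = -6 - \frac{9175}{-6911} = -6 - - \frac{9175}{6911} = -6 + \frac{9175}{6911} = - \frac{32291}{6911} \approx -4.6724$)
$r{\left(6,C{\left(-2 \right)} \right)} M = 6 \left(1 + \sqrt{16 + \left(6 - \left(-4 - 2\right)\right)^{2}}\right) \left(- \frac{32291}{6911}\right) = 6 \left(1 + \sqrt{16 + \left(6 - -6\right)^{2}}\right) \left(- \frac{32291}{6911}\right) = 6 \left(1 + \sqrt{16 + \left(6 + 6\right)^{2}}\right) \left(- \frac{32291}{6911}\right) = 6 \left(1 + \sqrt{16 + 12^{2}}\right) \left(- \frac{32291}{6911}\right) = 6 \left(1 + \sqrt{16 + 144}\right) \left(- \frac{32291}{6911}\right) = 6 \left(1 + \sqrt{160}\right) \left(- \frac{32291}{6911}\right) = 6 \left(1 + 4 \sqrt{10}\right) \left(- \frac{32291}{6911}\right) = \left(6 + 24 \sqrt{10}\right) \left(- \frac{32291}{6911}\right) = - \frac{193746}{6911} - \frac{774984 \sqrt{10}}{6911}$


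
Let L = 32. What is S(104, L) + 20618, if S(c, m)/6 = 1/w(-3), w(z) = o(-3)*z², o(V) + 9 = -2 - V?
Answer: 247415/12 ≈ 20618.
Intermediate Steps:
o(V) = -11 - V (o(V) = -9 + (-2 - V) = -11 - V)
w(z) = -8*z² (w(z) = (-11 - 1*(-3))*z² = (-11 + 3)*z² = -8*z²)
S(c, m) = -1/12 (S(c, m) = 6/((-8*(-3)²)) = 6/((-8*9)) = 6/(-72) = 6*(-1/72) = -1/12)
S(104, L) + 20618 = -1/12 + 20618 = 247415/12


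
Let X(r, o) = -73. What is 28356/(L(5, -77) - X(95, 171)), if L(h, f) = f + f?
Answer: -9452/27 ≈ -350.07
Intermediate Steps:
L(h, f) = 2*f
28356/(L(5, -77) - X(95, 171)) = 28356/(2*(-77) - 1*(-73)) = 28356/(-154 + 73) = 28356/(-81) = 28356*(-1/81) = -9452/27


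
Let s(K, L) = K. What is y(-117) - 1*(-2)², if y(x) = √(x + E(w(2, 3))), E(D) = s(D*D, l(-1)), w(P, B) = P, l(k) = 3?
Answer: -4 + I*√113 ≈ -4.0 + 10.63*I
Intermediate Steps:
E(D) = D² (E(D) = D*D = D²)
y(x) = √(4 + x) (y(x) = √(x + 2²) = √(x + 4) = √(4 + x))
y(-117) - 1*(-2)² = √(4 - 117) - 1*(-2)² = √(-113) - 1*4 = I*√113 - 4 = -4 + I*√113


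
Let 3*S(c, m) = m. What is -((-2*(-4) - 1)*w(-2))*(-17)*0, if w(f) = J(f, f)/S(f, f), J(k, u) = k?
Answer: 0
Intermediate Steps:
S(c, m) = m/3
w(f) = 3 (w(f) = f/((f/3)) = f*(3/f) = 3)
-((-2*(-4) - 1)*w(-2))*(-17)*0 = -((-2*(-4) - 1)*3)*(-17)*0 = -((8 - 1)*3)*(-17)*0 = -(7*3)*(-17)*0 = -21*(-17)*0 = -(-357)*0 = -1*0 = 0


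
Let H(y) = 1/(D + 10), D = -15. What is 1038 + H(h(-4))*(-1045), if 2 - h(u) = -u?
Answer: 1247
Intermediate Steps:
h(u) = 2 + u (h(u) = 2 - (-1)*u = 2 + u)
H(y) = -⅕ (H(y) = 1/(-15 + 10) = 1/(-5) = -⅕)
1038 + H(h(-4))*(-1045) = 1038 - ⅕*(-1045) = 1038 + 209 = 1247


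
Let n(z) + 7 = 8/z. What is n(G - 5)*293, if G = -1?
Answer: -7325/3 ≈ -2441.7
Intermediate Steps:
n(z) = -7 + 8/z
n(G - 5)*293 = (-7 + 8/(-1 - 5))*293 = (-7 + 8/(-6))*293 = (-7 + 8*(-⅙))*293 = (-7 - 4/3)*293 = -25/3*293 = -7325/3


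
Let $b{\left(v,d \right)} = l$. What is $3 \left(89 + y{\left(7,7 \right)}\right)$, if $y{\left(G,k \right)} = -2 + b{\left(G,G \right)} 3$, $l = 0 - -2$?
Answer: $279$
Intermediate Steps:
$l = 2$ ($l = 0 + 2 = 2$)
$b{\left(v,d \right)} = 2$
$y{\left(G,k \right)} = 4$ ($y{\left(G,k \right)} = -2 + 2 \cdot 3 = -2 + 6 = 4$)
$3 \left(89 + y{\left(7,7 \right)}\right) = 3 \left(89 + 4\right) = 3 \cdot 93 = 279$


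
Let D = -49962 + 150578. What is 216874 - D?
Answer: 116258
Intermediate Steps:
D = 100616
216874 - D = 216874 - 1*100616 = 216874 - 100616 = 116258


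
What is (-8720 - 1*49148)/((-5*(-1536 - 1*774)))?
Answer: -28934/5775 ≈ -5.0102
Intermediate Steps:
(-8720 - 1*49148)/((-5*(-1536 - 1*774))) = (-8720 - 49148)/((-5*(-1536 - 774))) = -57868/((-5*(-2310))) = -57868/11550 = -57868*1/11550 = -28934/5775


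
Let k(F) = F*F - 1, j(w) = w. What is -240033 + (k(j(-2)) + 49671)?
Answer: -190359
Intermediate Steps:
k(F) = -1 + F² (k(F) = F² - 1 = -1 + F²)
-240033 + (k(j(-2)) + 49671) = -240033 + ((-1 + (-2)²) + 49671) = -240033 + ((-1 + 4) + 49671) = -240033 + (3 + 49671) = -240033 + 49674 = -190359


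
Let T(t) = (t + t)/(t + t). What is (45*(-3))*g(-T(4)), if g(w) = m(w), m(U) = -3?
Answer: 405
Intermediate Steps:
T(t) = 1 (T(t) = (2*t)/((2*t)) = (2*t)*(1/(2*t)) = 1)
g(w) = -3
(45*(-3))*g(-T(4)) = (45*(-3))*(-3) = -135*(-3) = 405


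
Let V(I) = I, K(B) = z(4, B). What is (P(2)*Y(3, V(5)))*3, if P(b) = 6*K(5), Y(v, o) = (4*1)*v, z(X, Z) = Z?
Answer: 1080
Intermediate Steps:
K(B) = B
Y(v, o) = 4*v
P(b) = 30 (P(b) = 6*5 = 30)
(P(2)*Y(3, V(5)))*3 = (30*(4*3))*3 = (30*12)*3 = 360*3 = 1080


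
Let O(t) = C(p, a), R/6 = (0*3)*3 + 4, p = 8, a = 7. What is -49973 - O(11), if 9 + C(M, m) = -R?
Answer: -49940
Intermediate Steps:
R = 24 (R = 6*((0*3)*3 + 4) = 6*(0*3 + 4) = 6*(0 + 4) = 6*4 = 24)
C(M, m) = -33 (C(M, m) = -9 - 1*24 = -9 - 24 = -33)
O(t) = -33
-49973 - O(11) = -49973 - 1*(-33) = -49973 + 33 = -49940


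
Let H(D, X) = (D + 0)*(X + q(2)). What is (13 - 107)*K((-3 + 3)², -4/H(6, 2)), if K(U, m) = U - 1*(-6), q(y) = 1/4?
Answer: -564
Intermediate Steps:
q(y) = ¼
H(D, X) = D*(¼ + X) (H(D, X) = (D + 0)*(X + ¼) = D*(¼ + X))
K(U, m) = 6 + U (K(U, m) = U + 6 = 6 + U)
(13 - 107)*K((-3 + 3)², -4/H(6, 2)) = (13 - 107)*(6 + (-3 + 3)²) = -94*(6 + 0²) = -94*(6 + 0) = -94*6 = -564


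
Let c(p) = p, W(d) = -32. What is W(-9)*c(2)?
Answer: -64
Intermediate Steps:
W(-9)*c(2) = -32*2 = -64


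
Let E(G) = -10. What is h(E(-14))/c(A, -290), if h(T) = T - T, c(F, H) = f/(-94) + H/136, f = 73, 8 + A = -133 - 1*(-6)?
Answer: 0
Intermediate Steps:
A = -135 (A = -8 + (-133 - 1*(-6)) = -8 + (-133 + 6) = -8 - 127 = -135)
c(F, H) = -73/94 + H/136 (c(F, H) = 73/(-94) + H/136 = 73*(-1/94) + H*(1/136) = -73/94 + H/136)
h(T) = 0
h(E(-14))/c(A, -290) = 0/(-73/94 + (1/136)*(-290)) = 0/(-73/94 - 145/68) = 0/(-9297/3196) = 0*(-3196/9297) = 0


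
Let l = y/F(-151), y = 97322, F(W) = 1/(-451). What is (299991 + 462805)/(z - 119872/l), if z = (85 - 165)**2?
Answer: 4185101421589/35113792584 ≈ 119.19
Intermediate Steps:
F(W) = -1/451
z = 6400 (z = (-80)**2 = 6400)
l = -43892222 (l = 97322/(-1/451) = 97322*(-451) = -43892222)
(299991 + 462805)/(z - 119872/l) = (299991 + 462805)/(6400 - 119872/(-43892222)) = 762796/(6400 - 119872*(-1/43892222)) = 762796/(6400 + 59936/21946111) = 762796/(140455170336/21946111) = 762796*(21946111/140455170336) = 4185101421589/35113792584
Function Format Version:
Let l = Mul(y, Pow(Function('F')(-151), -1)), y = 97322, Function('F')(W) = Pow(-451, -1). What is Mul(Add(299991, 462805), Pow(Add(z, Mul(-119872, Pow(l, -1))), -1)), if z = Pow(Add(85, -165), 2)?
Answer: Rational(4185101421589, 35113792584) ≈ 119.19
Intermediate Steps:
Function('F')(W) = Rational(-1, 451)
z = 6400 (z = Pow(-80, 2) = 6400)
l = -43892222 (l = Mul(97322, Pow(Rational(-1, 451), -1)) = Mul(97322, -451) = -43892222)
Mul(Add(299991, 462805), Pow(Add(z, Mul(-119872, Pow(l, -1))), -1)) = Mul(Add(299991, 462805), Pow(Add(6400, Mul(-119872, Pow(-43892222, -1))), -1)) = Mul(762796, Pow(Add(6400, Mul(-119872, Rational(-1, 43892222))), -1)) = Mul(762796, Pow(Add(6400, Rational(59936, 21946111)), -1)) = Mul(762796, Pow(Rational(140455170336, 21946111), -1)) = Mul(762796, Rational(21946111, 140455170336)) = Rational(4185101421589, 35113792584)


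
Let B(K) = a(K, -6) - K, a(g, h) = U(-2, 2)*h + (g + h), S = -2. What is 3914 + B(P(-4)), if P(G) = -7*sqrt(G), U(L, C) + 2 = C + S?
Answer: 3920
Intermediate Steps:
U(L, C) = -4 + C (U(L, C) = -2 + (C - 2) = -2 + (-2 + C) = -4 + C)
a(g, h) = g - h (a(g, h) = (-4 + 2)*h + (g + h) = -2*h + (g + h) = g - h)
B(K) = 6 (B(K) = (K - 1*(-6)) - K = (K + 6) - K = (6 + K) - K = 6)
3914 + B(P(-4)) = 3914 + 6 = 3920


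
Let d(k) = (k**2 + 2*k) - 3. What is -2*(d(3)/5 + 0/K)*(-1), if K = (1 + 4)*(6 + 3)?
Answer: 24/5 ≈ 4.8000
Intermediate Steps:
K = 45 (K = 5*9 = 45)
d(k) = -3 + k**2 + 2*k
-2*(d(3)/5 + 0/K)*(-1) = -2*((-3 + 3**2 + 2*3)/5 + 0/45)*(-1) = -2*((-3 + 9 + 6)*(1/5) + 0*(1/45))*(-1) = -2*(12*(1/5) + 0)*(-1) = -2*(12/5 + 0)*(-1) = -2*12/5*(-1) = -24/5*(-1) = 24/5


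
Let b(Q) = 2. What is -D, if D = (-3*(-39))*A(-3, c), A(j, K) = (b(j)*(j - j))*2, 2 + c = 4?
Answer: 0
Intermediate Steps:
c = 2 (c = -2 + 4 = 2)
A(j, K) = 0 (A(j, K) = (2*(j - j))*2 = (2*0)*2 = 0*2 = 0)
D = 0 (D = -3*(-39)*0 = 117*0 = 0)
-D = -1*0 = 0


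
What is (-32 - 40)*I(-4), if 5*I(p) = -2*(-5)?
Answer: -144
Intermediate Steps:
I(p) = 2 (I(p) = (-2*(-5))/5 = (1/5)*10 = 2)
(-32 - 40)*I(-4) = (-32 - 40)*2 = -72*2 = -144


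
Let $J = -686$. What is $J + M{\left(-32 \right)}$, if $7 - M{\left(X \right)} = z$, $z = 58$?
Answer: $-737$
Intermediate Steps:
$M{\left(X \right)} = -51$ ($M{\left(X \right)} = 7 - 58 = -51$)
$J + M{\left(-32 \right)} = -686 - 51 = -737$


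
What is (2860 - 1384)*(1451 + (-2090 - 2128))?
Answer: -4084092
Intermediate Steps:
(2860 - 1384)*(1451 + (-2090 - 2128)) = 1476*(1451 - 4218) = 1476*(-2767) = -4084092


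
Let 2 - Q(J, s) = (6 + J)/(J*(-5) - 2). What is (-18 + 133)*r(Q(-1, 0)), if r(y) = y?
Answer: 115/3 ≈ 38.333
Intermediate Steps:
Q(J, s) = 2 - (6 + J)/(-2 - 5*J) (Q(J, s) = 2 - (6 + J)/(J*(-5) - 2) = 2 - (6 + J)/(-5*J - 2) = 2 - (6 + J)/(-2 - 5*J))
(-18 + 133)*r(Q(-1, 0)) = (-18 + 133)*((10 + 11*(-1))/(2 + 5*(-1))) = 115*((10 - 11)/(2 - 5)) = 115*(-1/(-3)) = 115*(-⅓*(-1)) = 115*(⅓) = 115/3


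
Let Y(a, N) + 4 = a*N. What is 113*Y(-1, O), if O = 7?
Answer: -1243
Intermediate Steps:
Y(a, N) = -4 + N*a (Y(a, N) = -4 + a*N = -4 + N*a)
113*Y(-1, O) = 113*(-4 + 7*(-1)) = 113*(-4 - 7) = 113*(-11) = -1243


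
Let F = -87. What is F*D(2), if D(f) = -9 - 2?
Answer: 957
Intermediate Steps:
D(f) = -11
F*D(2) = -87*(-11) = 957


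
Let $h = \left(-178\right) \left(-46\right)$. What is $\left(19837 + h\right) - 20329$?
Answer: $7696$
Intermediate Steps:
$h = 8188$
$\left(19837 + h\right) - 20329 = \left(19837 + 8188\right) - 20329 = 28025 - 20329 = 7696$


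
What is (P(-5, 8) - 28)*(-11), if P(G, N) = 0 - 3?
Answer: 341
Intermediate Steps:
P(G, N) = -3
(P(-5, 8) - 28)*(-11) = (-3 - 28)*(-11) = -31*(-11) = 341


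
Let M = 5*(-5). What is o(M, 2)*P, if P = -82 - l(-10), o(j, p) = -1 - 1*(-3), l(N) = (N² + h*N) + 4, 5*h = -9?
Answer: -408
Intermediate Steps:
h = -9/5 (h = (⅕)*(-9) = -9/5 ≈ -1.8000)
l(N) = 4 + N² - 9*N/5 (l(N) = (N² - 9*N/5) + 4 = 4 + N² - 9*N/5)
M = -25
o(j, p) = 2 (o(j, p) = -1 + 3 = 2)
P = -204 (P = -82 - (4 + (-10)² - 9/5*(-10)) = -82 - (4 + 100 + 18) = -82 - 1*122 = -82 - 122 = -204)
o(M, 2)*P = 2*(-204) = -408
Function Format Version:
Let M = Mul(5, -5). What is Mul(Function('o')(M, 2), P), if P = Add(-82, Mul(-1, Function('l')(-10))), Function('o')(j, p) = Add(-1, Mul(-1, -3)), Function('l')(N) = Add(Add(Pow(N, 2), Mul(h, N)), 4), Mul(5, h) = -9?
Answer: -408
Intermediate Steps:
h = Rational(-9, 5) (h = Mul(Rational(1, 5), -9) = Rational(-9, 5) ≈ -1.8000)
Function('l')(N) = Add(4, Pow(N, 2), Mul(Rational(-9, 5), N)) (Function('l')(N) = Add(Add(Pow(N, 2), Mul(Rational(-9, 5), N)), 4) = Add(4, Pow(N, 2), Mul(Rational(-9, 5), N)))
M = -25
Function('o')(j, p) = 2 (Function('o')(j, p) = Add(-1, 3) = 2)
P = -204 (P = Add(-82, Mul(-1, Add(4, Pow(-10, 2), Mul(Rational(-9, 5), -10)))) = Add(-82, Mul(-1, Add(4, 100, 18))) = Add(-82, Mul(-1, 122)) = Add(-82, -122) = -204)
Mul(Function('o')(M, 2), P) = Mul(2, -204) = -408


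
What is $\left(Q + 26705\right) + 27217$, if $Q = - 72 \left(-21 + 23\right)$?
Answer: $53778$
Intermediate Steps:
$Q = -144$ ($Q = \left(-72\right) 2 = -144$)
$\left(Q + 26705\right) + 27217 = \left(-144 + 26705\right) + 27217 = 26561 + 27217 = 53778$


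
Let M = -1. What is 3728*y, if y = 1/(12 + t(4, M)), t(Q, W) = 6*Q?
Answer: 932/9 ≈ 103.56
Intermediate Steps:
y = 1/36 (y = 1/(12 + 6*4) = 1/(12 + 24) = 1/36 ≈ 0.027778)
3728*y = 3728*(1/36) = 932/9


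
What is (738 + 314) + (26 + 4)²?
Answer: 1952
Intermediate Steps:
(738 + 314) + (26 + 4)² = 1052 + 30² = 1052 + 900 = 1952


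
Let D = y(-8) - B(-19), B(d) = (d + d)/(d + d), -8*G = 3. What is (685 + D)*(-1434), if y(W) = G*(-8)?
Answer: -985158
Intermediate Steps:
G = -3/8 (G = -⅛*3 = -3/8 ≈ -0.37500)
B(d) = 1 (B(d) = (2*d)/((2*d)) = (2*d)*(1/(2*d)) = 1)
y(W) = 3 (y(W) = -3/8*(-8) = 3)
D = 2 (D = 3 - 1*1 = 3 - 1 = 2)
(685 + D)*(-1434) = (685 + 2)*(-1434) = 687*(-1434) = -985158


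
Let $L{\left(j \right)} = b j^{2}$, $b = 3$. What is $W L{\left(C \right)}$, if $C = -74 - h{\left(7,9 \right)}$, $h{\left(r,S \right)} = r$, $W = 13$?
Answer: $255879$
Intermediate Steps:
$C = -81$ ($C = -74 - 7 = -81$)
$L{\left(j \right)} = 3 j^{2}$
$W L{\left(C \right)} = 13 \cdot 3 \left(-81\right)^{2} = 13 \cdot 3 \cdot 6561 = 13 \cdot 19683 = 255879$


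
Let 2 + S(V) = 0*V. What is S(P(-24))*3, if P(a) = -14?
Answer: -6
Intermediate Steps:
S(V) = -2 (S(V) = -2 + 0*V = -2 + 0 = -2)
S(P(-24))*3 = -2*3 = -6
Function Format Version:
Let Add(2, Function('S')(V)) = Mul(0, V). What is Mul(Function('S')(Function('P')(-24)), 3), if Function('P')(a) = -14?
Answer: -6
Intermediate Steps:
Function('S')(V) = -2 (Function('S')(V) = Add(-2, Mul(0, V)) = Add(-2, 0) = -2)
Mul(Function('S')(Function('P')(-24)), 3) = Mul(-2, 3) = -6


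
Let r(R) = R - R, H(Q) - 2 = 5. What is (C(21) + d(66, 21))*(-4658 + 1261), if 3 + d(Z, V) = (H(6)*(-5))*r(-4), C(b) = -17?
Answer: 67940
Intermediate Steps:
H(Q) = 7 (H(Q) = 2 + 5 = 7)
r(R) = 0
d(Z, V) = -3 (d(Z, V) = -3 + (7*(-5))*0 = -3 - 35*0 = -3 + 0 = -3)
(C(21) + d(66, 21))*(-4658 + 1261) = (-17 - 3)*(-4658 + 1261) = -20*(-3397) = 67940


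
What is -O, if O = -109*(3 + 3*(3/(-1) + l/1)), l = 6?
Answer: 1308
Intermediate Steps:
O = -1308 (O = -109*(3 + 3*(3/(-1) + 6/1)) = -109*(3 + 3*(3*(-1) + 6*1)) = -109*(3 + 3*(-3 + 6)) = -109*(3 + 3*3) = -109*(3 + 9) = -109*12 = -1308)
-O = -1*(-1308) = 1308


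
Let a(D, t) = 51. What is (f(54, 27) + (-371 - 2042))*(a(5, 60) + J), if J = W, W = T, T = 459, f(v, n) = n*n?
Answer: -858840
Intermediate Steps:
f(v, n) = n²
W = 459
J = 459
(f(54, 27) + (-371 - 2042))*(a(5, 60) + J) = (27² + (-371 - 2042))*(51 + 459) = (729 - 2413)*510 = -1684*510 = -858840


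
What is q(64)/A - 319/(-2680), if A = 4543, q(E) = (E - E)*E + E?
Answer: 1620737/12175240 ≈ 0.13312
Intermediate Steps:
q(E) = E (q(E) = 0*E + E = 0 + E = E)
q(64)/A - 319/(-2680) = 64/4543 - 319/(-2680) = 64*(1/4543) - 319*(-1/2680) = 64/4543 + 319/2680 = 1620737/12175240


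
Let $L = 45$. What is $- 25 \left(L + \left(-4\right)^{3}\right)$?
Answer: $475$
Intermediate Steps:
$- 25 \left(L + \left(-4\right)^{3}\right) = - 25 \left(45 + \left(-4\right)^{3}\right) = - 25 \left(45 - 64\right) = \left(-25\right) \left(-19\right) = 475$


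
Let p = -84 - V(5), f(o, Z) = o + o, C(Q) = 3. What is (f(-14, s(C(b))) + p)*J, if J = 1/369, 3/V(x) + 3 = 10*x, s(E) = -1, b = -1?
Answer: -5267/17343 ≈ -0.30370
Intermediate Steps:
f(o, Z) = 2*o
V(x) = 3/(-3 + 10*x)
J = 1/369 ≈ 0.0027100
p = -3951/47 (p = -84 - 3/(-3 + 10*5) = -84 - 3/(-3 + 50) = -84 - 3/47 = -3951/47 ≈ -84.064)
(f(-14, s(C(b))) + p)*J = (2*(-14) - 3951/47)*(1/369) = (-28 - 3951/47)*(1/369) = -5267/47*1/369 = -5267/17343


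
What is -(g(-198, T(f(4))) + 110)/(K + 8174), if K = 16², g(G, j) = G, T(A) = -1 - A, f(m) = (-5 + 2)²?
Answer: 44/4215 ≈ 0.010439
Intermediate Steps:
f(m) = 9 (f(m) = (-3)² = 9)
K = 256
-(g(-198, T(f(4))) + 110)/(K + 8174) = -(-198 + 110)/(256 + 8174) = -(-88)/8430 = -1*(-44/4215) = 44/4215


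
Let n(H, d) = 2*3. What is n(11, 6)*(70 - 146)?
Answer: -456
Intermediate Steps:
n(H, d) = 6
n(11, 6)*(70 - 146) = 6*(70 - 146) = 6*(-76) = -456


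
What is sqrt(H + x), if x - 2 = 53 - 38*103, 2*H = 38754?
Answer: sqrt(15518) ≈ 124.57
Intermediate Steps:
H = 19377 (H = (1/2)*38754 = 19377)
x = -3859 (x = 2 + (53 - 38*103) = 2 + (53 - 3914) = 2 - 3861 = -3859)
sqrt(H + x) = sqrt(19377 - 3859) = sqrt(15518)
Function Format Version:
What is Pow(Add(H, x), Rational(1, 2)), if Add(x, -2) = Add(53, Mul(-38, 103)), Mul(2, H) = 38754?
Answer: Pow(15518, Rational(1, 2)) ≈ 124.57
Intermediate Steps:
H = 19377 (H = Mul(Rational(1, 2), 38754) = 19377)
x = -3859 (x = Add(2, Add(53, Mul(-38, 103))) = Add(2, Add(53, -3914)) = Add(2, -3861) = -3859)
Pow(Add(H, x), Rational(1, 2)) = Pow(Add(19377, -3859), Rational(1, 2)) = Pow(15518, Rational(1, 2))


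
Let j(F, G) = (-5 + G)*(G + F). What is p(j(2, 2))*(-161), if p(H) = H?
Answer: 1932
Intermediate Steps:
j(F, G) = (-5 + G)*(F + G)
p(j(2, 2))*(-161) = (2**2 - 5*2 - 5*2 + 2*2)*(-161) = (4 - 10 - 10 + 4)*(-161) = -12*(-161) = 1932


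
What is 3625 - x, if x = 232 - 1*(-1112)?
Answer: 2281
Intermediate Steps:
x = 1344 (x = 232 + 1112 = 1344)
3625 - x = 3625 - 1*1344 = 3625 - 1344 = 2281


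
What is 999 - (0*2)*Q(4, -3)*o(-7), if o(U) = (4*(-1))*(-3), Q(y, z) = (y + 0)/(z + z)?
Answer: 999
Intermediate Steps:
Q(y, z) = y/(2*z) (Q(y, z) = y/((2*z)) = y*(1/(2*z)) = y/(2*z))
o(U) = 12 (o(U) = -4*(-3) = 12)
999 - (0*2)*Q(4, -3)*o(-7) = 999 - (0*2)*((½)*4/(-3))*12 = 999 - 0*((½)*4*(-⅓))*12 = 999 - 0*(-⅔)*12 = 999 - 0*12 = 999 - 1*0 = 999 + 0 = 999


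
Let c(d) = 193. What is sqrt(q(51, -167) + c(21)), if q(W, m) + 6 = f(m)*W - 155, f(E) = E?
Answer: I*sqrt(8485) ≈ 92.114*I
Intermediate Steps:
q(W, m) = -161 + W*m (q(W, m) = -6 + (m*W - 155) = -6 + (W*m - 155) = -6 + (-155 + W*m) = -161 + W*m)
sqrt(q(51, -167) + c(21)) = sqrt((-161 + 51*(-167)) + 193) = sqrt((-161 - 8517) + 193) = sqrt(-8678 + 193) = sqrt(-8485) = I*sqrt(8485)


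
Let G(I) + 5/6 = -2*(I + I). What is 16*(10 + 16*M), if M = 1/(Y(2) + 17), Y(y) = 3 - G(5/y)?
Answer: 31136/185 ≈ 168.30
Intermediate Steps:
G(I) = -5/6 - 4*I (G(I) = -5/6 - 2*(I + I) = -5/6 - 4*I)
Y(y) = 23/6 + 20/y (Y(y) = 3 - (-5/6 - 20/y) = 3 + (5/6 + 20/y) = 23/6 + 20/y)
M = 6/185 (M = 1/((23/6 + 20/2) + 17) = 1/((23/6 + 20*(1/2)) + 17) = 1/((23/6 + 10) + 17) = 1/(83/6 + 17) = 1/(185/6) = 6/185 ≈ 0.032432)
16*(10 + 16*M) = 16*(10 + 16*(6/185)) = 16*(10 + 96/185) = 16*(1946/185) = 31136/185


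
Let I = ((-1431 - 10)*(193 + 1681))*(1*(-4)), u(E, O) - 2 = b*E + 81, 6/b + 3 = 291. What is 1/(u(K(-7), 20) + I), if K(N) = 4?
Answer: 12/129621829 ≈ 9.2577e-8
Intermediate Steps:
b = 1/48 (b = 6/(-3 + 291) = 6/288 = 6*(1/288) = 1/48 ≈ 0.020833)
u(E, O) = 83 + E/48 (u(E, O) = 2 + (E/48 + 81) = 2 + (81 + E/48) = 83 + E/48)
I = 10801736 (I = -1441*1874*(-4) = -2700434*(-4) = 10801736)
1/(u(K(-7), 20) + I) = 1/((83 + (1/48)*4) + 10801736) = 1/((83 + 1/12) + 10801736) = 1/(997/12 + 10801736) = 1/(129621829/12) = 12/129621829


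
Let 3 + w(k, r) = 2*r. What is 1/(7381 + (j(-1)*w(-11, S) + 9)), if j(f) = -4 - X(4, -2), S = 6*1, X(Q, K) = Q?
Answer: 1/7318 ≈ 0.00013665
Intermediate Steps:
S = 6
w(k, r) = -3 + 2*r
j(f) = -8 (j(f) = -4 - 1*4 = -4 - 4 = -8)
1/(7381 + (j(-1)*w(-11, S) + 9)) = 1/(7381 + (-8*(-3 + 2*6) + 9)) = 1/(7381 + (-8*(-3 + 12) + 9)) = 1/(7381 + (-8*9 + 9)) = 1/(7381 + (-72 + 9)) = 1/(7381 - 63) = 1/7318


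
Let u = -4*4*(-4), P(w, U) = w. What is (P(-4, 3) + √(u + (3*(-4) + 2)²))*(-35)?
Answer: 140 - 70*√41 ≈ -308.22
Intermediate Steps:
u = 64 (u = -16*(-4) = 64)
(P(-4, 3) + √(u + (3*(-4) + 2)²))*(-35) = (-4 + √(64 + (3*(-4) + 2)²))*(-35) = (-4 + √(64 + (-12 + 2)²))*(-35) = (-4 + √(64 + (-10)²))*(-35) = (-4 + √(64 + 100))*(-35) = (-4 + √164)*(-35) = (-4 + 2*√41)*(-35) = 140 - 70*√41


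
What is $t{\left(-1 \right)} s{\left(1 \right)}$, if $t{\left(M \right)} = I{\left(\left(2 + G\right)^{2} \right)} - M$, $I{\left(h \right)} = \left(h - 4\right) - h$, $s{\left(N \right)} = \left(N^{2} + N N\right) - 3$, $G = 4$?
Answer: $3$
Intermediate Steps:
$s{\left(N \right)} = -3 + 2 N^{2}$ ($s{\left(N \right)} = \left(N^{2} + N^{2}\right) - 3 = 2 N^{2} - 3 = -3 + 2 N^{2}$)
$I{\left(h \right)} = -4$ ($I{\left(h \right)} = \left(h - 4\right) - h = \left(-4 + h\right) - h = -4$)
$t{\left(M \right)} = -4 - M$
$t{\left(-1 \right)} s{\left(1 \right)} = \left(-4 - -1\right) \left(-3 + 2 \cdot 1^{2}\right) = \left(-4 + 1\right) \left(-3 + 2 \cdot 1\right) = - 3 \left(-3 + 2\right) = \left(-3\right) \left(-1\right) = 3$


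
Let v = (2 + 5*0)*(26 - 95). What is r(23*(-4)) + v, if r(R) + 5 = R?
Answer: -235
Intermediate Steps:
v = -138 (v = (2 + 0)*(-69) = 2*(-69) = -138)
r(R) = -5 + R
r(23*(-4)) + v = (-5 + 23*(-4)) - 138 = (-5 - 92) - 138 = -97 - 138 = -235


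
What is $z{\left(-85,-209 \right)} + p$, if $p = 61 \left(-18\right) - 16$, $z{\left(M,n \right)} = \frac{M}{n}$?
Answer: $- \frac{232741}{209} \approx -1113.6$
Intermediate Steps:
$p = -1114$ ($p = -1098 - 16 = -1114$)
$z{\left(-85,-209 \right)} + p = - \frac{85}{-209} - 1114 = \left(-85\right) \left(- \frac{1}{209}\right) - 1114 = \frac{85}{209} - 1114 = - \frac{232741}{209}$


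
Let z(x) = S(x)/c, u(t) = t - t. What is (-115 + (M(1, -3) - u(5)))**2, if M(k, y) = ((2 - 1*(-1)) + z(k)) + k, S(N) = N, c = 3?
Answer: 110224/9 ≈ 12247.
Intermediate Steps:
u(t) = 0
z(x) = x/3
M(k, y) = 3 + 4*k/3 (M(k, y) = ((2 - 1*(-1)) + k/3) + k = ((2 + 1) + k/3) + k = (3 + k/3) + k = 3 + 4*k/3)
(-115 + (M(1, -3) - u(5)))**2 = (-115 + ((3 + (4/3)*1) - 1*0))**2 = (-115 + ((3 + 4/3) + 0))**2 = (-115 + (13/3 + 0))**2 = (-115 + 13/3)**2 = (-332/3)**2 = 110224/9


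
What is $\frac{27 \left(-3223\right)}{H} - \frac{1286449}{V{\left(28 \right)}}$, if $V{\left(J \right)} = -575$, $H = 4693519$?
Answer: $\frac{6037922786956}{2698773425} \approx 2237.3$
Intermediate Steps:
$\frac{27 \left(-3223\right)}{H} - \frac{1286449}{V{\left(28 \right)}} = \frac{27 \left(-3223\right)}{4693519} - \frac{1286449}{-575} = \left(-87021\right) \frac{1}{4693519} - - \frac{1286449}{575} = - \frac{87021}{4693519} + \frac{1286449}{575} = \frac{6037922786956}{2698773425}$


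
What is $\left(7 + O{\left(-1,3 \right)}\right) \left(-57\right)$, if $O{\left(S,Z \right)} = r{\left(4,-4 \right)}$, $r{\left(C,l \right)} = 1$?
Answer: $-456$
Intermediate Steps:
$O{\left(S,Z \right)} = 1$
$\left(7 + O{\left(-1,3 \right)}\right) \left(-57\right) = \left(7 + 1\right) \left(-57\right) = 8 \left(-57\right) = -456$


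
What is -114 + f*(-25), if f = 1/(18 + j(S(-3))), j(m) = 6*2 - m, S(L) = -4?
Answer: -3901/34 ≈ -114.74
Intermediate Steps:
j(m) = 12 - m
f = 1/34 (f = 1/(18 + (12 - 1*(-4))) = 1/(18 + (12 + 4)) = 1/(18 + 16) = 1/34 ≈ 0.029412)
-114 + f*(-25) = -114 + (1/34)*(-25) = -114 - 25/34 = -3901/34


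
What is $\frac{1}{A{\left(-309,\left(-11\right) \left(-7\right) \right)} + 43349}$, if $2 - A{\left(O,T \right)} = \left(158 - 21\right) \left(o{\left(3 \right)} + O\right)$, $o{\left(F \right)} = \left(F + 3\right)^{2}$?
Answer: $\frac{1}{80752} \approx 1.2384 \cdot 10^{-5}$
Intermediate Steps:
$o{\left(F \right)} = \left(3 + F\right)^{2}$
$A{\left(O,T \right)} = -4930 - 137 O$ ($A{\left(O,T \right)} = 2 - \left(158 - 21\right) \left(\left(3 + 3\right)^{2} + O\right) = 2 - 137 \left(6^{2} + O\right) = 2 - 137 \left(36 + O\right) = 2 - \left(4932 + 137 O\right) = -4930 - 137 O$)
$\frac{1}{A{\left(-309,\left(-11\right) \left(-7\right) \right)} + 43349} = \frac{1}{\left(-4930 - -42333\right) + 43349} = \frac{1}{\left(-4930 + 42333\right) + 43349} = \frac{1}{37403 + 43349} = \frac{1}{80752}$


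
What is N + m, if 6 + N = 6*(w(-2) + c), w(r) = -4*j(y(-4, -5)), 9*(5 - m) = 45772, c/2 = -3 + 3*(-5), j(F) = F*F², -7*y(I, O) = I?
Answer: -16383499/3087 ≈ -5307.3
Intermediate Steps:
y(I, O) = -I/7
j(F) = F³
c = -36 (c = 2*(-3 + 3*(-5)) = 2*(-3 - 15) = 2*(-18) = -36)
m = -45727/9 (m = 5 - ⅑*45772 = 5 - 45772/9 = -45727/9 ≈ -5080.8)
w(r) = -256/343 (w(r) = -4*(-⅐*(-4))³ = -4*(4/7)³ = -4*64/343 = -256/343)
N = -77682/343 (N = -6 + 6*(-256/343 - 36) = -6 + 6*(-12604/343) = -6 - 75624/343 = -77682/343 ≈ -226.48)
N + m = -77682/343 - 45727/9 = -16383499/3087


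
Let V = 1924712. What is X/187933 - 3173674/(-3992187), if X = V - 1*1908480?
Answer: 661239255226/750263679471 ≈ 0.88134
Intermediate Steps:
X = 16232 (X = 1924712 - 1*1908480 = 1924712 - 1908480 = 16232)
X/187933 - 3173674/(-3992187) = 16232/187933 - 3173674/(-3992187) = 16232*(1/187933) - 3173674*(-1/3992187) = 16232/187933 + 3173674/3992187 = 661239255226/750263679471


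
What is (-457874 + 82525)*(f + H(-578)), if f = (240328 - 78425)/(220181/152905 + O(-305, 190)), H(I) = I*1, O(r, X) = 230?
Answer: -1614497248066053/35388331 ≈ -4.5622e+7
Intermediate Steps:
H(I) = I
f = 24755778215/35388331 (f = (240328 - 78425)/(220181/152905 + 230) = 161903/(220181*(1/152905) + 230) = 161903/(220181/152905 + 230) = 161903/(35388331/152905) = 161903*(152905/35388331) = 24755778215/35388331 ≈ 699.55)
(-457874 + 82525)*(f + H(-578)) = (-457874 + 82525)*(24755778215/35388331 - 578) = -375349*4301322897/35388331 = -1614497248066053/35388331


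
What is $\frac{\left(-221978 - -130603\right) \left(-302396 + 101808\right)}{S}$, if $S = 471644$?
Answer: $\frac{4582182125}{117911} \approx 38861.0$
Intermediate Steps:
$\frac{\left(-221978 - -130603\right) \left(-302396 + 101808\right)}{S} = \frac{\left(-221978 - -130603\right) \left(-302396 + 101808\right)}{471644} = \left(-221978 + 130603\right) \left(-200588\right) \frac{1}{471644} = \left(-91375\right) \left(-200588\right) \frac{1}{471644} = 18328728500 \cdot \frac{1}{471644} = \frac{4582182125}{117911}$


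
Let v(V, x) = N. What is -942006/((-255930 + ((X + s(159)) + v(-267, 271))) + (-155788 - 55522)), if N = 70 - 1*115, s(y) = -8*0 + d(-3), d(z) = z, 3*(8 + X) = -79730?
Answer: 1413009/740809 ≈ 1.9074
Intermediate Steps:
X = -79754/3 (X = -8 + (1/3)*(-79730) = -8 - 79730/3 = -79754/3 ≈ -26585.)
s(y) = -3 (s(y) = -8*0 - 3 = 0 - 3 = -3)
N = -45 (N = 70 - 115 = -45)
v(V, x) = -45
-942006/((-255930 + ((X + s(159)) + v(-267, 271))) + (-155788 - 55522)) = -942006/((-255930 + ((-79754/3 - 3) - 45)) + (-155788 - 55522)) = -942006/((-255930 + (-79763/3 - 45)) - 211310) = -942006/((-255930 - 79898/3) - 211310) = -942006/(-847688/3 - 211310) = -942006/(-1481618/3) = -942006*(-3/1481618) = 1413009/740809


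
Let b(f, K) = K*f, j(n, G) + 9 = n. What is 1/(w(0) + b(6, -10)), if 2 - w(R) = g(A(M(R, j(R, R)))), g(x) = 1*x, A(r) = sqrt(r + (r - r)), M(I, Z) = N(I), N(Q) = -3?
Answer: I/(sqrt(3) - 58*I) ≈ -0.017226 + 0.00051442*I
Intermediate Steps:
j(n, G) = -9 + n
M(I, Z) = -3
A(r) = sqrt(r) (A(r) = sqrt(r + 0) = sqrt(r))
g(x) = x
w(R) = 2 - I*sqrt(3) (w(R) = 2 - sqrt(-3) = 2 - I*sqrt(3))
1/(w(0) + b(6, -10)) = 1/((2 - I*sqrt(3)) - 10*6) = 1/((2 - I*sqrt(3)) - 60) = 1/(-58 - I*sqrt(3))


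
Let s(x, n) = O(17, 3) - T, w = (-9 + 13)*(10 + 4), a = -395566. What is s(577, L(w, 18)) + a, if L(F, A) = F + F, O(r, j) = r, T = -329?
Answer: -395220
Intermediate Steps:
w = 56 (w = 4*14 = 56)
L(F, A) = 2*F
s(x, n) = 346 (s(x, n) = 17 - 1*(-329) = 17 + 329 = 346)
s(577, L(w, 18)) + a = 346 - 395566 = -395220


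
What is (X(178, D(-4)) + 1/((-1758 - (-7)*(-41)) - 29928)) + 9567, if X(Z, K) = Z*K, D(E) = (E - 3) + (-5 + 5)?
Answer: 266047332/31973 ≈ 8321.0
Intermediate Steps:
D(E) = -3 + E (D(E) = (-3 + E) + 0 = -3 + E)
X(Z, K) = K*Z
(X(178, D(-4)) + 1/((-1758 - (-7)*(-41)) - 29928)) + 9567 = ((-3 - 4)*178 + 1/((-1758 - (-7)*(-41)) - 29928)) + 9567 = (-7*178 + 1/((-1758 - 1*287) - 29928)) + 9567 = (-1246 + 1/((-1758 - 287) - 29928)) + 9567 = (-1246 + 1/(-2045 - 29928)) + 9567 = (-1246 + 1/(-31973)) + 9567 = (-1246 - 1/31973) + 9567 = -39838359/31973 + 9567 = 266047332/31973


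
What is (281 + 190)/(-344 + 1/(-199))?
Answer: -31243/22819 ≈ -1.3692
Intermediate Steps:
(281 + 190)/(-344 + 1/(-199)) = 471/(-344 - 1/199) = 471/(-68457/199) = 471*(-199/68457) = -31243/22819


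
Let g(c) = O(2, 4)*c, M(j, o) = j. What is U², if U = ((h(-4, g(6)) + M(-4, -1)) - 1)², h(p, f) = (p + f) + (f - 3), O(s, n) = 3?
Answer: 331776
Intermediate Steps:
g(c) = 3*c
h(p, f) = -3 + p + 2*f (h(p, f) = (f + p) + (-3 + f) = -3 + p + 2*f)
U = 576 (U = (((-3 - 4 + 2*(3*6)) - 4) - 1)² = (((-3 - 4 + 2*18) - 4) - 1)² = (((-3 - 4 + 36) - 4) - 1)² = ((29 - 4) - 1)² = (25 - 1)² = 24² = 576)
U² = 576² = 331776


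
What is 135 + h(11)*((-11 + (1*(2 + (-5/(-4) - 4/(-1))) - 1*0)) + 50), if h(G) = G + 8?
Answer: 4055/4 ≈ 1013.8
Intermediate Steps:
h(G) = 8 + G
135 + h(11)*((-11 + (1*(2 + (-5/(-4) - 4/(-1))) - 1*0)) + 50) = 135 + (8 + 11)*((-11 + (1*(2 + (-5/(-4) - 4/(-1))) - 1*0)) + 50) = 135 + 19*((-11 + (1*(2 + (-5*(-¼) - 4*(-1))) + 0)) + 50) = 135 + 19*((-11 + (1*(2 + (5/4 + 4)) + 0)) + 50) = 135 + 19*((-11 + (1*(2 + 21/4) + 0)) + 50) = 135 + 19*((-11 + (1*(29/4) + 0)) + 50) = 135 + 19*((-11 + (29/4 + 0)) + 50) = 135 + 19*((-11 + 29/4) + 50) = 135 + 19*(-15/4 + 50) = 135 + 19*(185/4) = 135 + 3515/4 = 4055/4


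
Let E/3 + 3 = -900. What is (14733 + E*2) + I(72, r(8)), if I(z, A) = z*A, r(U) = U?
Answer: 9891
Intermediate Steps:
E = -2709 (E = -9 + 3*(-900) = -9 - 2700 = -2709)
I(z, A) = A*z
(14733 + E*2) + I(72, r(8)) = (14733 - 2709*2) + 8*72 = (14733 - 5418) + 576 = 9315 + 576 = 9891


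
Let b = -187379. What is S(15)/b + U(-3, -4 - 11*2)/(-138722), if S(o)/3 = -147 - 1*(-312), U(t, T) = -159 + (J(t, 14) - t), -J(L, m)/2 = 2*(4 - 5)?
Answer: -20092891/12996794819 ≈ -0.0015460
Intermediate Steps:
J(L, m) = 4 (J(L, m) = -4*(4 - 5) = -4*(-1) = -2*(-2) = 4)
U(t, T) = -155 - t (U(t, T) = -159 + (4 - t) = -155 - t)
S(o) = 495 (S(o) = 3*(-147 - 1*(-312)) = 3*(-147 + 312) = 3*165 = 495)
S(15)/b + U(-3, -4 - 11*2)/(-138722) = 495/(-187379) + (-155 - 1*(-3))/(-138722) = 495*(-1/187379) + (-155 + 3)*(-1/138722) = -495/187379 - 152*(-1/138722) = -495/187379 + 76/69361 = -20092891/12996794819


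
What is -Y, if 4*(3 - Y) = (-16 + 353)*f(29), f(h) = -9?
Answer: -3045/4 ≈ -761.25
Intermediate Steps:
Y = 3045/4 (Y = 3 - (-16 + 353)*(-9)/4 = 3 - 337*(-9)/4 = 3 - ¼*(-3033) = 3 + 3033/4 = 3045/4 ≈ 761.25)
-Y = -1*3045/4 = -3045/4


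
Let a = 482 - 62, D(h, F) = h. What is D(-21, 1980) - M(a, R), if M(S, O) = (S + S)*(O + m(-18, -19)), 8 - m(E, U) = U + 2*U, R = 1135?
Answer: -1008021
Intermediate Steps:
a = 420
m(E, U) = 8 - 3*U (m(E, U) = 8 - (U + 2*U) = 8 - 3*U)
M(S, O) = 2*S*(65 + O) (M(S, O) = (S + S)*(O + (8 - 3*(-19))) = (2*S)*(O + (8 + 57)) = (2*S)*(O + 65) = (2*S)*(65 + O) = 2*S*(65 + O))
D(-21, 1980) - M(a, R) = -21 - 2*420*(65 + 1135) = -21 - 2*420*1200 = -21 - 1*1008000 = -21 - 1008000 = -1008021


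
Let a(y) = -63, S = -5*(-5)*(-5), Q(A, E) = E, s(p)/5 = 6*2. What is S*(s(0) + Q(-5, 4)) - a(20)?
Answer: -7937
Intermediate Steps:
s(p) = 60 (s(p) = 5*(6*2) = 5*12 = 60)
S = -125 (S = 25*(-5) = -125)
S*(s(0) + Q(-5, 4)) - a(20) = -125*(60 + 4) - 1*(-63) = -125*64 + 63 = -8000 + 63 = -7937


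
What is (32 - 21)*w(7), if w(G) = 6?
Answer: 66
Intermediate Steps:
(32 - 21)*w(7) = (32 - 21)*6 = 11*6 = 66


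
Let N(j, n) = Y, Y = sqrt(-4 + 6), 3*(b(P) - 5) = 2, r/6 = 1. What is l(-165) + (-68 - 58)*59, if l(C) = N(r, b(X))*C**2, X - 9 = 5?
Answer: -7434 + 27225*sqrt(2) ≈ 31068.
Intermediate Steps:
X = 14 (X = 9 + 5 = 14)
r = 6 (r = 6*1 = 6)
b(P) = 17/3 (b(P) = 5 + (1/3)*2 = 5 + 2/3 = 17/3)
Y = sqrt(2) ≈ 1.4142
N(j, n) = sqrt(2)
l(C) = sqrt(2)*C**2
l(-165) + (-68 - 58)*59 = sqrt(2)*(-165)**2 + (-68 - 58)*59 = sqrt(2)*27225 - 126*59 = 27225*sqrt(2) - 7434 = -7434 + 27225*sqrt(2)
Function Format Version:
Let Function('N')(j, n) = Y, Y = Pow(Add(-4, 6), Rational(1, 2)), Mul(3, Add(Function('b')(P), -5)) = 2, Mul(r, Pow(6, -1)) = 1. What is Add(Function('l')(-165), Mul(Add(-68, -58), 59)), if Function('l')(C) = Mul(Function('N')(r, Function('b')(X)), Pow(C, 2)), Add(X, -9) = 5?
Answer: Add(-7434, Mul(27225, Pow(2, Rational(1, 2)))) ≈ 31068.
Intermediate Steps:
X = 14 (X = Add(9, 5) = 14)
r = 6 (r = Mul(6, 1) = 6)
Function('b')(P) = Rational(17, 3) (Function('b')(P) = Add(5, Mul(Rational(1, 3), 2)) = Add(5, Rational(2, 3)) = Rational(17, 3))
Y = Pow(2, Rational(1, 2)) ≈ 1.4142
Function('N')(j, n) = Pow(2, Rational(1, 2))
Function('l')(C) = Mul(Pow(2, Rational(1, 2)), Pow(C, 2))
Add(Function('l')(-165), Mul(Add(-68, -58), 59)) = Add(Mul(Pow(2, Rational(1, 2)), Pow(-165, 2)), Mul(Add(-68, -58), 59)) = Add(Mul(Pow(2, Rational(1, 2)), 27225), Mul(-126, 59)) = Add(Mul(27225, Pow(2, Rational(1, 2))), -7434) = Add(-7434, Mul(27225, Pow(2, Rational(1, 2))))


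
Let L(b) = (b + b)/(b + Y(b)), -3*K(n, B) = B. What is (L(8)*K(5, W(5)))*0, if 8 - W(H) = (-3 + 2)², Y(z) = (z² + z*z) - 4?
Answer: 0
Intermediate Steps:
Y(z) = -4 + 2*z² (Y(z) = (z² + z²) - 4 = 2*z² - 4 = -4 + 2*z²)
W(H) = 7 (W(H) = 8 - (-3 + 2)² = 8 - 1*(-1)² = 8 - 1*1 = 8 - 1 = 7)
K(n, B) = -B/3
L(b) = 2*b/(-4 + b + 2*b²) (L(b) = (b + b)/(b + (-4 + 2*b²)) = (2*b)/(-4 + b + 2*b²) = 2*b/(-4 + b + 2*b²))
(L(8)*K(5, W(5)))*0 = ((2*8/(-4 + 8 + 2*8²))*(-⅓*7))*0 = ((2*8/(-4 + 8 + 2*64))*(-7/3))*0 = ((2*8/(-4 + 8 + 128))*(-7/3))*0 = ((2*8/132)*(-7/3))*0 = ((2*8*(1/132))*(-7/3))*0 = ((4/33)*(-7/3))*0 = -28/99*0 = 0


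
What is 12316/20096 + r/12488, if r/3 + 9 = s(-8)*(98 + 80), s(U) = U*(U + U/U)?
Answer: 23569075/7842464 ≈ 3.0053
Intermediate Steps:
s(U) = U*(1 + U) (s(U) = U*(U + 1) = U*(1 + U))
r = 29877 (r = -27 + 3*((-8*(1 - 8))*(98 + 80)) = -27 + 3*(-8*(-7)*178) = -27 + 3*(56*178) = -27 + 3*9968 = -27 + 29904 = 29877)
12316/20096 + r/12488 = 12316/20096 + 29877/12488 = 12316*(1/20096) + 29877*(1/12488) = 3079/5024 + 29877/12488 = 23569075/7842464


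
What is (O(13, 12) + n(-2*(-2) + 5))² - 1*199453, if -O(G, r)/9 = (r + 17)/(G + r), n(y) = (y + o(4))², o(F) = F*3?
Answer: -8794429/625 ≈ -14071.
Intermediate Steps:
o(F) = 3*F
n(y) = (12 + y)² (n(y) = (y + 3*4)² = (y + 12)² = (12 + y)²)
O(G, r) = -9*(17 + r)/(G + r) (O(G, r) = -9*(r + 17)/(G + r) = -9*(17 + r)/(G + r))
(O(13, 12) + n(-2*(-2) + 5))² - 1*199453 = (9*(-17 - 1*12)/(13 + 12) + (12 + (-2*(-2) + 5))²)² - 1*199453 = (9*(-17 - 12)/25 + (12 + (4 + 5))²)² - 199453 = (9*(1/25)*(-29) + (12 + 9)²)² - 199453 = (-261/25 + 21²)² - 199453 = (-261/25 + 441)² - 199453 = (10764/25)² - 199453 = 115863696/625 - 199453 = -8794429/625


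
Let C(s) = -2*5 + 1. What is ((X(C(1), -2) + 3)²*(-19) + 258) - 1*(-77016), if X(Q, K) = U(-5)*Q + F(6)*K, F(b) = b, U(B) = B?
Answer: 52650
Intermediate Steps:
C(s) = -9 (C(s) = -10 + 1 = -9)
X(Q, K) = -5*Q + 6*K
((X(C(1), -2) + 3)²*(-19) + 258) - 1*(-77016) = (((-5*(-9) + 6*(-2)) + 3)²*(-19) + 258) - 1*(-77016) = (((45 - 12) + 3)²*(-19) + 258) + 77016 = ((33 + 3)²*(-19) + 258) + 77016 = (36²*(-19) + 258) + 77016 = (1296*(-19) + 258) + 77016 = (-24624 + 258) + 77016 = -24366 + 77016 = 52650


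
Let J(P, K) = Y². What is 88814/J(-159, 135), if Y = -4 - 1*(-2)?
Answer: 44407/2 ≈ 22204.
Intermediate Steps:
Y = -2 (Y = -4 + 2 = -2)
J(P, K) = 4 (J(P, K) = (-2)² = 4)
88814/J(-159, 135) = 88814/4 = 88814*(¼) = 44407/2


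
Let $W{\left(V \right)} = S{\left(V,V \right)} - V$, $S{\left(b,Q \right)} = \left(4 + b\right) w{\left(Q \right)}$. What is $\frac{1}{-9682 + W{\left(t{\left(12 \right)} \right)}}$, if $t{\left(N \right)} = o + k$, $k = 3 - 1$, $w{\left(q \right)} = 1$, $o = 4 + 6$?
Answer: $- \frac{1}{9678} \approx -0.00010333$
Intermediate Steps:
$o = 10$
$k = 2$ ($k = 3 - 1 = 2$)
$t{\left(N \right)} = 12$ ($t{\left(N \right)} = 10 + 2 = 12$)
$S{\left(b,Q \right)} = 4 + b$ ($S{\left(b,Q \right)} = \left(4 + b\right) 1 = 4 + b$)
$W{\left(V \right)} = 4$ ($W{\left(V \right)} = \left(4 + V\right) - V = 4$)
$\frac{1}{-9682 + W{\left(t{\left(12 \right)} \right)}} = \frac{1}{-9682 + 4} = \frac{1}{-9678} = - \frac{1}{9678}$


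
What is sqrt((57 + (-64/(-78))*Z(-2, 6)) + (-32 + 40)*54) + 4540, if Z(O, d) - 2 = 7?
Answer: 4540 + 3*sqrt(9321)/13 ≈ 4562.3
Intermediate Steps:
Z(O, d) = 9 (Z(O, d) = 2 + 7 = 9)
sqrt((57 + (-64/(-78))*Z(-2, 6)) + (-32 + 40)*54) + 4540 = sqrt((57 - 64/(-78)*9) + (-32 + 40)*54) + 4540 = sqrt((57 - 64*(-1/78)*9) + 8*54) + 4540 = sqrt((57 + (32/39)*9) + 432) + 4540 = sqrt((57 + 96/13) + 432) + 4540 = sqrt(837/13 + 432) + 4540 = sqrt(6453/13) + 4540 = 3*sqrt(9321)/13 + 4540 = 4540 + 3*sqrt(9321)/13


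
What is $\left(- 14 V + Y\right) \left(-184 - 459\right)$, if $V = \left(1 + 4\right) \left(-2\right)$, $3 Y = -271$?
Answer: $- \frac{95807}{3} \approx -31936.0$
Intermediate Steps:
$Y = - \frac{271}{3}$ ($Y = \frac{1}{3} \left(-271\right) = - \frac{271}{3} \approx -90.333$)
$V = -10$ ($V = 5 \left(-2\right) = -10$)
$\left(- 14 V + Y\right) \left(-184 - 459\right) = \left(\left(-14\right) \left(-10\right) - \frac{271}{3}\right) \left(-184 - 459\right) = \left(140 - \frac{271}{3}\right) \left(-643\right) = \frac{149}{3} \left(-643\right) = - \frac{95807}{3}$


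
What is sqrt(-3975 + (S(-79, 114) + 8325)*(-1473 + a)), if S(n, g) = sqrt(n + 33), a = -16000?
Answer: sqrt(-145466700 - 17473*I*sqrt(46)) ≈ 4.91 - 12061.0*I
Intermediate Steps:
S(n, g) = sqrt(33 + n)
sqrt(-3975 + (S(-79, 114) + 8325)*(-1473 + a)) = sqrt(-3975 + (sqrt(33 - 79) + 8325)*(-1473 - 16000)) = sqrt(-3975 + (sqrt(-46) + 8325)*(-17473)) = sqrt(-3975 + (I*sqrt(46) + 8325)*(-17473)) = sqrt(-3975 + (8325 + I*sqrt(46))*(-17473)) = sqrt(-3975 + (-145462725 - 17473*I*sqrt(46))) = sqrt(-145466700 - 17473*I*sqrt(46))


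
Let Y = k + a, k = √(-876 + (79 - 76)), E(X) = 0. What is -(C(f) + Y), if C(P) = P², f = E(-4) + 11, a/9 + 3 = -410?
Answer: 3596 - 3*I*√97 ≈ 3596.0 - 29.547*I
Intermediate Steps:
a = -3717 (a = -27 + 9*(-410) = -27 - 3690 = -3717)
k = 3*I*√97 (k = √(-876 + 3) = √(-873) = 3*I*√97 ≈ 29.547*I)
f = 11 (f = 0 + 11 = 11)
Y = -3717 + 3*I*√97 (Y = 3*I*√97 - 3717 = -3717 + 3*I*√97 ≈ -3717.0 + 29.547*I)
-(C(f) + Y) = -(11² + (-3717 + 3*I*√97)) = -(121 + (-3717 + 3*I*√97)) = -(-3596 + 3*I*√97) = 3596 - 3*I*√97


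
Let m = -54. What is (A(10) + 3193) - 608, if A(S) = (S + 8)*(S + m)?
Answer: 1793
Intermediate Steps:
A(S) = (-54 + S)*(8 + S) (A(S) = (S + 8)*(S - 54) = (8 + S)*(-54 + S) = (-54 + S)*(8 + S))
(A(10) + 3193) - 608 = ((-432 + 10² - 46*10) + 3193) - 608 = ((-432 + 100 - 460) + 3193) - 608 = (-792 + 3193) - 608 = 2401 - 608 = 1793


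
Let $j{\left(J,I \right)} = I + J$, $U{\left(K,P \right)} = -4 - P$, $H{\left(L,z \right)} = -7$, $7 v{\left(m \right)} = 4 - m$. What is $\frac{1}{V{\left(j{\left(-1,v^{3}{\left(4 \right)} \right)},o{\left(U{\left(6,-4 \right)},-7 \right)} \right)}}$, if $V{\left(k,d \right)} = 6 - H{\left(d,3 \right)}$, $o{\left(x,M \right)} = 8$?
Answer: $\frac{1}{13} \approx 0.076923$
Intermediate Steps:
$v{\left(m \right)} = \frac{4}{7} - \frac{m}{7}$ ($v{\left(m \right)} = \frac{4 - m}{7} = \frac{4}{7} - \frac{m}{7}$)
$V{\left(k,d \right)} = 13$ ($V{\left(k,d \right)} = 6 - -7 = 6 + 7 = 13$)
$\frac{1}{V{\left(j{\left(-1,v^{3}{\left(4 \right)} \right)},o{\left(U{\left(6,-4 \right)},-7 \right)} \right)}} = \frac{1}{13}$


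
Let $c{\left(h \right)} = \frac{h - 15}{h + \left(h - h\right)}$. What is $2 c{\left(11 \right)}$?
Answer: $- \frac{8}{11} \approx -0.72727$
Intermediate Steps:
$c{\left(h \right)} = \frac{-15 + h}{h}$ ($c{\left(h \right)} = \frac{-15 + h}{h + 0} = \frac{-15 + h}{h}$)
$2 c{\left(11 \right)} = 2 \frac{-15 + 11}{11} = 2 \cdot \frac{1}{11} \left(-4\right) = 2 \left(- \frac{4}{11}\right) = - \frac{8}{11}$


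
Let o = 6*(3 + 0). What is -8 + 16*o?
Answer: 280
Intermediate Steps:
o = 18 (o = 6*3 = 18)
-8 + 16*o = -8 + 16*18 = -8 + 288 = 280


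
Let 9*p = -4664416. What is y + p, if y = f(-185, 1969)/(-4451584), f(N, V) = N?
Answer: -20764039633279/40064256 ≈ -5.1827e+5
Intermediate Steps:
p = -4664416/9 (p = (1/9)*(-4664416) = -4664416/9 ≈ -5.1827e+5)
y = 185/4451584 (y = -185/(-4451584) = -185*(-1/4451584) = 185/4451584 ≈ 4.1558e-5)
y + p = 185/4451584 - 4664416/9 = -20764039633279/40064256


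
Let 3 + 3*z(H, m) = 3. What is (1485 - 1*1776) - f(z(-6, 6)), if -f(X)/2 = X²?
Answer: -291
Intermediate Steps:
z(H, m) = 0 (z(H, m) = -1 + (⅓)*3 = -1 + 1 = 0)
f(X) = -2*X²
(1485 - 1*1776) - f(z(-6, 6)) = (1485 - 1*1776) - (-2)*0² = (1485 - 1776) - (-2)*0 = -291 - 1*0 = -291 + 0 = -291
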